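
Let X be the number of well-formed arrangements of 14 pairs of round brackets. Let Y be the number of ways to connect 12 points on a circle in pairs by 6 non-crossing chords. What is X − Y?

Balanced strings of n pairs of brackets are counted by C_n; here n = 14. So X = C_14 = 2674440.
Pairing 12 circle points by 6 non-crossing chords gives C_6 matchings. So Y = C_6 = 132.
X − Y = 2674440 − 132 = 2674308.

2674308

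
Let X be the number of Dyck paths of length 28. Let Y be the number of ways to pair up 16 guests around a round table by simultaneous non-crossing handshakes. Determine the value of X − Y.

A Dyck path with 14 up-steps and 14 down-steps has semilength 14, so there are C_14 of them. So X = C_14 = 2674440.
With 16 = 2·8 people, non-crossing handshake pairings are non-crossing perfect matchings on a circle, counted by C_8. So Y = C_8 = 1430.
X − Y = 2674440 − 1430 = 2673010.

2673010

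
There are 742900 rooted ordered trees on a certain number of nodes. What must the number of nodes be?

14

Rooted ordered trees on m nodes are counted by C_{m−1}, and C_13 = 742900.
So the index is 13, and the number of nodes is 13 + 1 = 14.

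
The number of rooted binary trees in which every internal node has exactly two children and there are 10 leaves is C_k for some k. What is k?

9

A full binary tree with L leaves has L−1 internal nodes and is counted by C_{L−1}; L = 10 gives C_9.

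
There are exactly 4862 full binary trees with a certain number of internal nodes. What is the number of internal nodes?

Full binary trees with n internal nodes are counted by C_n, and C_9 = 4862.

9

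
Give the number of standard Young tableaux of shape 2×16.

By the hook-length formula (or a Dyck-path bijection), SYT of shape 2×16 number C_16.
C_16 = C(32,16)/17 = 601080390/17 = 35357670.

35357670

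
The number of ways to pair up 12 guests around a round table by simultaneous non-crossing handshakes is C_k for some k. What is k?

Non-crossing handshake pairings of 2n people are counted by C_n; 12 people gives n = 6.

6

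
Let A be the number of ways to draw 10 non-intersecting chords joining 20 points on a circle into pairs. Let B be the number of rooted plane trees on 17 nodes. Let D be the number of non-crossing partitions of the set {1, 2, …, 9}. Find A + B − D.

Pairing 20 circle points by 10 non-crossing chords gives C_10 matchings. So A = C_10 = 16796.
Rooted ordered (plane) trees on m nodes have m−1 edges and are counted by C_{m−1}; m = 17 gives C_16. So B = C_16 = 35357670.
Non-crossing partitions of an n-element set are counted by C_n; here n = 9. So D = C_9 = 4862.
A + B − D = 16796 + 35357670 − 4862 = 35369604.

35369604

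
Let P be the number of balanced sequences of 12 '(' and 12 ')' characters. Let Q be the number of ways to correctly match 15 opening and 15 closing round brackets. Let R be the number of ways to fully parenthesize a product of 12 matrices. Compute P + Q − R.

9844071

With 12 pairs the number of balanced bracket strings is the Catalan number C_12. So P = C_12 = 208012.
A balanced arrangement of 15 bracket pairs is a Dyck word of semilength 15, so the count is C_15. So Q = C_15 = 9694845.
Ways to associate a product of 12 factors correspond to binary trees on 12 leaves, so the count is C_11. So R = C_11 = 58786.
P + Q − R = 208012 + 9694845 − 58786 = 9844071.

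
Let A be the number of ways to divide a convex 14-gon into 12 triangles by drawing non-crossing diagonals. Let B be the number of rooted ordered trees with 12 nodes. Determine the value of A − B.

A convex 14-gon is triangulated into 12 triangles, and the number of such triangulations is the Catalan number C_{14−2} = C_12. So A = C_12 = 208012.
Rooted ordered (plane) trees on m nodes have m−1 edges and are counted by C_{m−1}; m = 12 gives C_11. So B = C_11 = 58786.
A − B = 208012 − 58786 = 149226.

149226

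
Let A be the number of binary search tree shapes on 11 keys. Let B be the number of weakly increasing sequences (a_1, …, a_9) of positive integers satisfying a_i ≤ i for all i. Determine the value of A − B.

53924

There are C_n binary search tree shapes on n keys; with n = 11 that is C_11. So A = C_11 = 58786.
Weakly increasing sequences with a_i ≤ i biject with Dyck paths of semilength 9, so there are C_9. So B = C_9 = 4862.
A − B = 58786 − 4862 = 53924.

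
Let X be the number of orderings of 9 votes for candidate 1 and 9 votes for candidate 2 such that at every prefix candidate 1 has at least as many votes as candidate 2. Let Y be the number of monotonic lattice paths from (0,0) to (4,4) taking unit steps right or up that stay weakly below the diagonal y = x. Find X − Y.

Reading a vote for the leader as '(' and for the other as ')' turns such a sequence into a balanced string of 9 pairs, so the count is C_9. So X = C_9 = 4862.
Sub-diagonal monotone paths from (0,0) to (4,4) biject with Dyck paths of semilength 4, giving C_4. So Y = C_4 = 14.
X − Y = 4862 − 14 = 4848.

4848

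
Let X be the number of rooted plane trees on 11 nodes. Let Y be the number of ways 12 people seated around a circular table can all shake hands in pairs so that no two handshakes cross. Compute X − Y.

16664

A rooted plane tree on 11 nodes has 10 edges, and such trees are counted by C_10. So X = C_10 = 16796.
With 12 = 2·6 people, non-crossing handshake pairings are non-crossing perfect matchings on a circle, counted by C_6. So Y = C_6 = 132.
X − Y = 16796 − 132 = 16664.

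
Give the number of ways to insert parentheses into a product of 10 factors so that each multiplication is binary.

Bracketing 10 factors into binary products is counted by C_{10−1} = C_9.
C_9 = C(18,9)/10 = 48620/10 = 4862.

4862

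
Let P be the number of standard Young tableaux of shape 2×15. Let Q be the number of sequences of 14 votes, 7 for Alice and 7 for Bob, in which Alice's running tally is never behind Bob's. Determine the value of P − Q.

Standard Young tableaux of shape 2×n are counted by C_n; here n = 15. So P = C_15 = 9694845.
Ballot sequences with n votes each where one side never trails are Dyck words, counted by C_n; here n = 7. So Q = C_7 = 429.
P − Q = 9694845 − 429 = 9694416.

9694416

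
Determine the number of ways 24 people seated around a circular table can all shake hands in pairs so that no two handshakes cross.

208012

Non-crossing handshake pairings of 2n people are counted by C_n; 24 people gives n = 12.
C_12 = 208012.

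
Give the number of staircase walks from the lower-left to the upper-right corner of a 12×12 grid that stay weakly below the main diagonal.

Sub-diagonal monotone paths from (0,0) to (12,12) biject with Dyck paths of semilength 12, giving C_12.
C_12 = C(24,12)/13 = 2704156/13 = 208012.

208012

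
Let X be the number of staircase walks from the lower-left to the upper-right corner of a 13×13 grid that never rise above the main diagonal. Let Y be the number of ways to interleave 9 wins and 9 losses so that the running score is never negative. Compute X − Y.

738038

Monotone paths in an n×n grid that stay weakly below the diagonal are counted by C_n; here n = 13. So X = C_13 = 742900.
Ballot sequences with n votes each where one side never trails are Dyck words, counted by C_n; here n = 9. So Y = C_9 = 4862.
X − Y = 742900 − 4862 = 738038.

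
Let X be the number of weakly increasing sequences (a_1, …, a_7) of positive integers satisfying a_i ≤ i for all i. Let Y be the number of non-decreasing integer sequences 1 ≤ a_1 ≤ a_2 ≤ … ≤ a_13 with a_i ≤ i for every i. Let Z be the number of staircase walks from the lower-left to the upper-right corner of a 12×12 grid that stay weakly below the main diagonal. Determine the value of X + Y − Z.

Such sub-staircase sequences of length n are counted by C_n; here n = 7. So X = C_7 = 429.
Such sub-staircase sequences of length n are counted by C_n; here n = 13. So Y = C_13 = 742900.
Monotone paths in an n×n grid that stay weakly below the diagonal are counted by C_n; here n = 12. So Z = C_12 = 208012.
X + Y − Z = 429 + 742900 − 208012 = 535317.

535317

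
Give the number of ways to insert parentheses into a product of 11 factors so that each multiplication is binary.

16796

Bracketing 11 factors into binary products is counted by C_{11−1} = C_10.
C_10 = C_9 · 2(2·9+1)/(9+2) = 4862 · 38/11 = 16796.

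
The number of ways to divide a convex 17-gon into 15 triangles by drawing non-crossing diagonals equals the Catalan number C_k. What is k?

15

Triangulations of a convex m-gon are counted by C_{m−2}; with m = 17 this is C_15.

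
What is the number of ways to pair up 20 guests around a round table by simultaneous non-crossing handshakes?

16796

With 20 = 2·10 people, non-crossing handshake pairings are non-crossing perfect matchings on a circle, counted by C_10.
C_10 = C(20,10)/11 = 184756/11 = 16796.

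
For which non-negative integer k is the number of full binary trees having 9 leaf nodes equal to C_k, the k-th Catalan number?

Full binary trees with 9 leaves have 9−1 = 8 internal nodes, so there are C_8 of them.

8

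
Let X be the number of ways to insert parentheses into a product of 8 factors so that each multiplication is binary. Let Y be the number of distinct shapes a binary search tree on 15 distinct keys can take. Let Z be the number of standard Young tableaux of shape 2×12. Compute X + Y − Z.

9487262

Bracketing 8 factors into binary products is counted by C_{8−1} = C_7. So X = C_7 = 429.
Rooted binary trees with 15 nodes (each child slot possibly empty) number C_15. So Y = C_15 = 9694845.
By the hook-length formula (or a Dyck-path bijection), SYT of shape 2×12 number C_12. So Z = C_12 = 208012.
X + Y − Z = 429 + 9694845 − 208012 = 9487262.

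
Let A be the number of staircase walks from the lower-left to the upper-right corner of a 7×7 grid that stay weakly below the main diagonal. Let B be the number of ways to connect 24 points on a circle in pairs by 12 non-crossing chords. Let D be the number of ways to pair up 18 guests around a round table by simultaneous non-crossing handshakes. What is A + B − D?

203579

Monotone paths in an n×n grid that stay weakly below the diagonal are counted by C_n; here n = 7. So A = C_7 = 429.
Pairing 24 circle points by 12 non-crossing chords gives C_12 matchings. So B = C_12 = 208012.
With 18 = 2·9 people, non-crossing handshake pairings are non-crossing perfect matchings on a circle, counted by C_9. So D = C_9 = 4862.
A + B − D = 429 + 208012 − 4862 = 203579.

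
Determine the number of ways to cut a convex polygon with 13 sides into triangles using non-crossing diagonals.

A convex 13-gon is triangulated into 11 triangles, and the number of such triangulations is the Catalan number C_{13−2} = C_11.
C_11 = C(22,11)/12 = 705432/12 = 58786.

58786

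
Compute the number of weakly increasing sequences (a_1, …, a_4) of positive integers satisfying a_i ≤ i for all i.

Such sub-staircase sequences of length n are counted by C_n; here n = 4.
C_4 = C(8,4)/5 = 70/5 = 14.

14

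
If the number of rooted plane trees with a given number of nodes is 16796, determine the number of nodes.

11

Rooted ordered trees on m nodes are counted by C_{m−1}. The Catalan number equal to 16796 is C_10.
So the index is 10, and the number of nodes is 10 + 1 = 11.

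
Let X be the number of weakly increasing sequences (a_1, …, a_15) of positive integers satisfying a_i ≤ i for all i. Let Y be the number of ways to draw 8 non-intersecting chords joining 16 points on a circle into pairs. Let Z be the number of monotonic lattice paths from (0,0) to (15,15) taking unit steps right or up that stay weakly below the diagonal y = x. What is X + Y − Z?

Weakly increasing sequences with a_i ≤ i biject with Dyck paths of semilength 15, so there are C_15. So X = C_15 = 9694845.
Pairing 16 circle points by 8 non-crossing chords gives C_8 matchings. So Y = C_8 = 1430.
Monotone paths in an n×n grid that stay weakly below the diagonal are counted by C_n; here n = 15. So Z = C_15 = 9694845.
X + Y − Z = 9694845 + 1430 − 9694845 = 1430.

1430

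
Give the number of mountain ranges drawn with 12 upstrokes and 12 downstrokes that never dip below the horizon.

Dyck paths of semilength n (length 2n) are counted by C_n; here n = 12.
C_12 = C(24,12)/13 = 2704156/13 = 208012.

208012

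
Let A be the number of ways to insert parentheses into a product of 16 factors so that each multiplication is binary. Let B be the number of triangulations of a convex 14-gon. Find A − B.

9486833

Bracketing 16 factors into binary products is counted by C_{16−1} = C_15. So A = C_15 = 9694845.
Triangulations of a convex m-gon are counted by C_{m−2}; with m = 14 this is C_12. So B = C_12 = 208012.
A − B = 9694845 − 208012 = 9486833.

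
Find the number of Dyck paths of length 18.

4862

A Dyck path with 9 up-steps and 9 down-steps has semilength 9, so there are C_9 of them.
C_9 = C(18,9)/10 = 48620/10 = 4862.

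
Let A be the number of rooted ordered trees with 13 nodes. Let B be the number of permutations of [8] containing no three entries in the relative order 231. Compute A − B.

206582

A rooted plane tree on 13 nodes has 12 edges, and such trees are counted by C_12. So A = C_12 = 208012.
For any fixed pattern of length 3, the pattern-avoiding permutations of [8] number C_8. So B = C_8 = 1430.
A − B = 208012 − 1430 = 206582.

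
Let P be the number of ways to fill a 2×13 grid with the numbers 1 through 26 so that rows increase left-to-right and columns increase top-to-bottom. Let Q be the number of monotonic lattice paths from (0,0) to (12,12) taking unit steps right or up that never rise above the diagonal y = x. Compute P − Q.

Standard Young tableaux of shape 2×n are counted by C_n; here n = 13. So P = C_13 = 742900.
Monotone paths in an n×n grid that stay weakly below the diagonal are counted by C_n; here n = 12. So Q = C_12 = 208012.
P − Q = 742900 − 208012 = 534888.

534888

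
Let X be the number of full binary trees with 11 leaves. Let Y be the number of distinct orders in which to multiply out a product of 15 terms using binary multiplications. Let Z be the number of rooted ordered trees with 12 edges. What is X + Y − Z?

2483224

A full binary tree with L leaves has L−1 internal nodes and is counted by C_{L−1}; L = 11 gives C_10. So X = C_10 = 16796.
Bracketing 15 factors into binary products is counted by C_{15−1} = C_14. So Y = C_14 = 2674440.
A rooted plane tree with 12 edges has 13 nodes, and the count is C_12. So Z = C_12 = 208012.
X + Y − Z = 16796 + 2674440 − 208012 = 2483224.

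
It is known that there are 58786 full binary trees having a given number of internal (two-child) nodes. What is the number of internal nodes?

11

Full binary trees with n internal nodes are counted by C_n. The Catalan number equal to 58786 is C_11.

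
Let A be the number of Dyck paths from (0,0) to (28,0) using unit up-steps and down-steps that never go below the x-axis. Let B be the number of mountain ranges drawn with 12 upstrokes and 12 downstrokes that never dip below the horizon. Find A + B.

Paths of 14 up- and 14 down-steps that never dip below the axis are Dyck paths; their count is C_14. So A = C_14 = 2674440.
Paths of 12 up- and 12 down-steps that never dip below the axis are Dyck paths; their count is C_12. So B = C_12 = 208012.
A + B = 2674440 + 208012 = 2882452.

2882452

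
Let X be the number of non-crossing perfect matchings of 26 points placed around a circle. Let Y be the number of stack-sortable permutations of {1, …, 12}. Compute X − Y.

Pairing 26 circle points by 13 non-crossing chords gives C_13 matchings. So X = C_13 = 742900.
By Knuth's characterisation, the stack-sortable permutations of length 12 are the 231-avoiders, numbering C_12. So Y = C_12 = 208012.
X − Y = 742900 − 208012 = 534888.

534888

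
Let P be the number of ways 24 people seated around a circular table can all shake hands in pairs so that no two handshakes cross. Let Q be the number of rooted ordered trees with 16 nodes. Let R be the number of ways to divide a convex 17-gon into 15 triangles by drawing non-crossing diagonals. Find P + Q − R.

208012

With 24 = 2·12 people, non-crossing handshake pairings are non-crossing perfect matchings on a circle, counted by C_12. So P = C_12 = 208012.
A rooted plane tree on 16 nodes has 15 edges, and such trees are counted by C_15. So Q = C_15 = 9694845.
The number of triangulations of a 17-gon is the Catalan number C_15 (index = sides − 2). So R = C_15 = 9694845.
P + Q − R = 208012 + 9694845 − 9694845 = 208012.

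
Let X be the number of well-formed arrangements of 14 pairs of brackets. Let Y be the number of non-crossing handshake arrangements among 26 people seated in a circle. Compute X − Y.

A balanced arrangement of 14 bracket pairs is a Dyck word of semilength 14, so the count is C_14. So X = C_14 = 2674440.
Non-crossing handshake pairings of 2n people are counted by C_n; 26 people gives n = 13. So Y = C_13 = 742900.
X − Y = 2674440 − 742900 = 1931540.

1931540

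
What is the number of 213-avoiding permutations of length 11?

For any fixed pattern of length 3, the pattern-avoiding permutations of [11] number C_11.
C_11 = C(22,11)/12 = 705432/12 = 58786.

58786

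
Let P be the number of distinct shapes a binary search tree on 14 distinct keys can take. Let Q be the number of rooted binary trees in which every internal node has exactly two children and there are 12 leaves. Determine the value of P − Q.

2615654

Binary trees (left/right distinguished) on n nodes are counted by C_n; here n = 14. So P = C_14 = 2674440.
A full binary tree with L leaves has L−1 internal nodes and is counted by C_{L−1}; L = 12 gives C_11. So Q = C_11 = 58786.
P − Q = 2674440 − 58786 = 2615654.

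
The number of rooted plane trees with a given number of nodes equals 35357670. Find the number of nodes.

17

Rooted ordered trees on m nodes are counted by C_{m−1}, and C_16 = 35357670.
So the index is 16, and the number of nodes is 16 + 1 = 17.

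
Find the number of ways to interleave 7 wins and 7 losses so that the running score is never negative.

429

Ballot sequences with n votes each where one side never trails are Dyck words, counted by C_n; here n = 7.
C_7 = C(14,7)/8 = 3432/8 = 429.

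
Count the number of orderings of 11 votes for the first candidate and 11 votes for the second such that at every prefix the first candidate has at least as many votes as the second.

58786

Reading a vote for the leader as '(' and for the other as ')' turns such a sequence into a balanced string of 11 pairs, so the count is C_11.
C_11 = 58786.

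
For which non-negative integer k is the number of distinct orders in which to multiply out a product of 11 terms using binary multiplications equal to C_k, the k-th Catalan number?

Bracketing 11 factors into binary products is counted by C_{11−1} = C_10.

10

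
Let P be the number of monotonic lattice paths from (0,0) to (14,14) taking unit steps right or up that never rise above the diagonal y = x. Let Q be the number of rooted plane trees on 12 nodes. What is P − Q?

2615654

Sub-diagonal monotone paths from (0,0) to (14,14) biject with Dyck paths of semilength 14, giving C_14. So P = C_14 = 2674440.
Rooted ordered (plane) trees on m nodes have m−1 edges and are counted by C_{m−1}; m = 12 gives C_11. So Q = C_11 = 58786.
P − Q = 2674440 − 58786 = 2615654.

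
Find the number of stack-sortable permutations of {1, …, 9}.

Stack-sortable permutations are exactly the 231-avoiding ones, counted by C_n; here n = 9.
C_9 = C_8 · 2(2·8+1)/(8+2) = 1430 · 34/10 = 4862.

4862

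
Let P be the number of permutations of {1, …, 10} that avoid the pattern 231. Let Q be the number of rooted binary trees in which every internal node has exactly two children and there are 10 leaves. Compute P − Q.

11934

For any fixed pattern of length 3, the pattern-avoiding permutations of [10] number C_10. So P = C_10 = 16796.
Full binary trees with 10 leaves have 10−1 = 9 internal nodes, so there are C_9 of them. So Q = C_9 = 4862.
P − Q = 16796 − 4862 = 11934.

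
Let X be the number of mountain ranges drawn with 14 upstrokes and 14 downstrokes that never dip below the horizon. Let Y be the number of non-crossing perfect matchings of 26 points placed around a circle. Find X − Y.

1931540

Dyck paths of semilength n (length 2n) are counted by C_n; here n = 14. So X = C_14 = 2674440.
Non-crossing perfect matchings of 2n points on a circle are counted by C_n; with 26 points, n = 13. So Y = C_13 = 742900.
X − Y = 2674440 − 742900 = 1931540.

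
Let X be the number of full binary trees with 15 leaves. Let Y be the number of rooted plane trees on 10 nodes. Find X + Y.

2679302

A full binary tree with L leaves has L−1 internal nodes and is counted by C_{L−1}; L = 15 gives C_14. So X = C_14 = 2674440.
Rooted ordered (plane) trees on m nodes have m−1 edges and are counted by C_{m−1}; m = 10 gives C_9. So Y = C_9 = 4862.
X + Y = 2674440 + 4862 = 2679302.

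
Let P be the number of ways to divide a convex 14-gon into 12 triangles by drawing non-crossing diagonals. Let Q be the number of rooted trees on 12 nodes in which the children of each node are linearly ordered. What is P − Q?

The number of triangulations of a 14-gon is the Catalan number C_12 (index = sides − 2). So P = C_12 = 208012.
Rooted ordered (plane) trees on m nodes have m−1 edges and are counted by C_{m−1}; m = 12 gives C_11. So Q = C_11 = 58786.
P − Q = 208012 − 58786 = 149226.

149226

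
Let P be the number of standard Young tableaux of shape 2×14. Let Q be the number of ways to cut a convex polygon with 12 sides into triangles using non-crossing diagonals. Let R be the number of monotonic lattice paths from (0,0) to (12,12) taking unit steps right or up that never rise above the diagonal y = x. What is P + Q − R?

Standard Young tableaux of shape 2×n are counted by C_n; here n = 14. So P = C_14 = 2674440.
A convex 12-gon is triangulated into 10 triangles, and the number of such triangulations is the Catalan number C_{12−2} = C_10. So Q = C_10 = 16796.
Monotone paths in an n×n grid that stay weakly below the diagonal are counted by C_n; here n = 12. So R = C_12 = 208012.
P + Q − R = 2674440 + 16796 − 208012 = 2483224.

2483224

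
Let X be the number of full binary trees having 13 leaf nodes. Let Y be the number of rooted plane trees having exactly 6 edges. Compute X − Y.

207880

A full binary tree with L leaves has L−1 internal nodes and is counted by C_{L−1}; L = 13 gives C_12. So X = C_12 = 208012.
A rooted plane tree with 6 edges has 7 nodes, and the count is C_6. So Y = C_6 = 132.
X − Y = 208012 − 132 = 207880.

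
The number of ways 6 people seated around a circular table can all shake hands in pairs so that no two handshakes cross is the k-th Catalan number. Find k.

Non-crossing handshake pairings of 2n people are counted by C_n; 6 people gives n = 3.

3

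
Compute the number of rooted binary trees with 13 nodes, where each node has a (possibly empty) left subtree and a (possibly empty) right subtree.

There are C_n binary search tree shapes on n keys; with n = 13 that is C_13.
C_13 = C_12 · 2(2·12+1)/(12+2) = 208012 · 50/14 = 742900.

742900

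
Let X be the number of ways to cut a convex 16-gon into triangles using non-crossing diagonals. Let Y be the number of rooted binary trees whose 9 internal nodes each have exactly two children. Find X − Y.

Triangulations of a convex m-gon are counted by C_{m−2}; with m = 16 this is C_14. So X = C_14 = 2674440.
Full binary trees with n internal nodes are counted by C_n; here n = 9. So Y = C_9 = 4862.
X − Y = 2674440 − 4862 = 2669578.

2669578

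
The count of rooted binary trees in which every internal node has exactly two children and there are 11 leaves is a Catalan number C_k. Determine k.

Full binary trees with 11 leaves have 11−1 = 10 internal nodes, so there are C_10 of them.

10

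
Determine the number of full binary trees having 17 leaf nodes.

35357670

A full binary tree with L leaves has L−1 internal nodes and is counted by C_{L−1}; L = 17 gives C_16.
C_16 = C(32,16)/17 = 601080390/17 = 35357670.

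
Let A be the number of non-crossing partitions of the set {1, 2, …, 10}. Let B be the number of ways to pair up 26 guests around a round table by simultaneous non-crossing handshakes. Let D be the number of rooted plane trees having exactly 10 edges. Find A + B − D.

The non-crossing partitions of [10] form a lattice of size C_10. So A = C_10 = 16796.
Non-crossing handshake pairings of 2n people are counted by C_n; 26 people gives n = 13. So B = C_13 = 742900.
A rooted plane tree with 10 edges has 11 nodes, and the count is C_10. So D = C_10 = 16796.
A + B − D = 16796 + 742900 − 16796 = 742900.

742900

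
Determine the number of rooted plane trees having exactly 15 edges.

9694845

A rooted plane tree with 15 edges has 16 nodes, and the count is C_15.
C_15 = C(30,15)/16 = 155117520/16 = 9694845.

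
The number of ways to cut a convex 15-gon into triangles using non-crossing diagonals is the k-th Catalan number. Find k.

The number of triangulations of a 15-gon is the Catalan number C_13 (index = sides − 2).

13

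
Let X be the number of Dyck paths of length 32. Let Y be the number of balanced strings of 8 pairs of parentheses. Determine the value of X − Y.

Dyck paths of semilength n (length 2n) are counted by C_n; here n = 16. So X = C_16 = 35357670.
Balanced strings of n pairs of brackets are counted by C_n; here n = 8. So Y = C_8 = 1430.
X − Y = 35357670 − 1430 = 35356240.

35356240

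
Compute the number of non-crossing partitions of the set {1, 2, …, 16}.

The non-crossing partitions of [16] form a lattice of size C_16.
C_16 = C_15 · 2(2·15+1)/(15+2) = 9694845 · 62/17 = 35357670.

35357670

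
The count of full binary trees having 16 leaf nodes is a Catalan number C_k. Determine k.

15

Full binary trees with 16 leaves have 16−1 = 15 internal nodes, so there are C_15 of them.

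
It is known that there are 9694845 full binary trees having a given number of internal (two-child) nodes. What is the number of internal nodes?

15

Full binary trees with n internal nodes are counted by C_n, and C_15 = 9694845.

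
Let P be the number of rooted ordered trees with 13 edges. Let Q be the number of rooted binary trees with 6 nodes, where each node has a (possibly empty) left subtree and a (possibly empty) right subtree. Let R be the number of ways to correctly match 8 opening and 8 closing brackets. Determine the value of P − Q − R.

741338

Rooted ordered trees with n edges are counted by C_n; here n = 13. So P = C_13 = 742900.
Rooted binary trees with 6 nodes (each child slot possibly empty) number C_6. So Q = C_6 = 132.
Balanced strings of n pairs of brackets are counted by C_n; here n = 8. So R = C_8 = 1430.
P − Q − R = 742900 − 132 − 1430 = 741338.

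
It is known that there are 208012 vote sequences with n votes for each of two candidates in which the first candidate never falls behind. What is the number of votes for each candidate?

Such ballot sequences with n votes each are counted by C_n. Since C_12 = 208012, the index is 12.

12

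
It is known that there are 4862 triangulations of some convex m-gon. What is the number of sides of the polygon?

11

Triangulations of a convex m-gon are counted by C_{m−2}, and C_9 = 4862.
So m − 2 = 9, giving m = 11 sides.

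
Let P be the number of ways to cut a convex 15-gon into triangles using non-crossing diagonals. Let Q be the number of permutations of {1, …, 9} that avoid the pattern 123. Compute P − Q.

738038

The number of triangulations of a 15-gon is the Catalan number C_13 (index = sides − 2). So P = C_13 = 742900.
For any fixed pattern of length 3, the pattern-avoiding permutations of [9] number C_9. So Q = C_9 = 4862.
P − Q = 742900 − 4862 = 738038.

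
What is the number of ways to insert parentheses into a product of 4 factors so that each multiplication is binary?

5

Parenthesizations of m factors correspond to full binary trees with m leaves, counted by C_{m−1}; m = 4 gives C_3.
C_3 = 5.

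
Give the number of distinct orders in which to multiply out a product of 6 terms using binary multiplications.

Ways to associate a product of 6 factors correspond to binary trees on 6 leaves, so the count is C_5.
C_5 = C(10,5)/6 = 252/6 = 42.

42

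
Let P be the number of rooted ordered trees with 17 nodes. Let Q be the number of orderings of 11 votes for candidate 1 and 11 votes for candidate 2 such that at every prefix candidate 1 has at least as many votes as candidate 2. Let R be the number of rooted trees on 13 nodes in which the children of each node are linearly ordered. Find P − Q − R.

A rooted plane tree on 17 nodes has 16 edges, and such trees are counted by C_16. So P = C_16 = 35357670.
Ballot sequences with n votes each where one side never trails are Dyck words, counted by C_n; here n = 11. So Q = C_11 = 58786.
Rooted ordered (plane) trees on m nodes have m−1 edges and are counted by C_{m−1}; m = 13 gives C_12. So R = C_12 = 208012.
P − Q − R = 35357670 − 58786 − 208012 = 35090872.

35090872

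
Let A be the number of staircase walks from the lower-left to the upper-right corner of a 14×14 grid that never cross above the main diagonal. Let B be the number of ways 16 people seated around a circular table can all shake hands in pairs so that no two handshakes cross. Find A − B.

2673010

Sub-diagonal monotone paths from (0,0) to (14,14) biject with Dyck paths of semilength 14, giving C_14. So A = C_14 = 2674440.
Non-crossing handshake pairings of 2n people are counted by C_n; 16 people gives n = 8. So B = C_8 = 1430.
A − B = 2674440 − 1430 = 2673010.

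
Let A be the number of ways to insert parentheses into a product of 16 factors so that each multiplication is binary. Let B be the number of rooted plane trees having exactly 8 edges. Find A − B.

9693415

Ways to associate a product of 16 factors correspond to binary trees on 16 leaves, so the count is C_15. So A = C_15 = 9694845.
A rooted plane tree with 8 edges has 9 nodes, and the count is C_8. So B = C_8 = 1430.
A − B = 9694845 − 1430 = 9693415.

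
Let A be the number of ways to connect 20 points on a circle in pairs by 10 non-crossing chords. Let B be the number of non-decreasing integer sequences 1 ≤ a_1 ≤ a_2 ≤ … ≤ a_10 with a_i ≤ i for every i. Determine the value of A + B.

Non-crossing perfect matchings of 2n points on a circle are counted by C_n; with 20 points, n = 10. So A = C_10 = 16796.
Weakly increasing sequences with a_i ≤ i biject with Dyck paths of semilength 10, so there are C_10. So B = C_10 = 16796.
A + B = 16796 + 16796 = 33592.

33592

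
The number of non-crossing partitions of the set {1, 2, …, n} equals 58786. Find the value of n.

11

Non-crossing partitions of [n] are counted by C_n. The Catalan number equal to 58786 is C_11.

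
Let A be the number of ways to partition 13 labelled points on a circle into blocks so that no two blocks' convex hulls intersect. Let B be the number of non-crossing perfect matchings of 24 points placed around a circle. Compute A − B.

534888

Non-crossing partitions of an n-element set are counted by C_n; here n = 13. So A = C_13 = 742900.
Pairing 24 circle points by 12 non-crossing chords gives C_12 matchings. So B = C_12 = 208012.
A − B = 742900 − 208012 = 534888.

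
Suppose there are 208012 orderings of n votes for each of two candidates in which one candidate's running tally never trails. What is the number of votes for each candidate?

Such ballot sequences with n votes each are counted by C_n; 208012 = C_12.

12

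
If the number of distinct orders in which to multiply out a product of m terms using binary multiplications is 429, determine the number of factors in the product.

8

Parenthesizations of m factors are counted by C_{m−1}. Since C_7 = 429, the index is 7.
So the index is 7, and the number of factors is 7 + 1 = 8.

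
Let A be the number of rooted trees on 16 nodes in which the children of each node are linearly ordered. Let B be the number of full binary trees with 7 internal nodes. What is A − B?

A rooted plane tree on 16 nodes has 15 edges, and such trees are counted by C_15. So A = C_15 = 9694845.
Full binary trees with n internal nodes are counted by C_n; here n = 7. So B = C_7 = 429.
A − B = 9694845 − 429 = 9694416.

9694416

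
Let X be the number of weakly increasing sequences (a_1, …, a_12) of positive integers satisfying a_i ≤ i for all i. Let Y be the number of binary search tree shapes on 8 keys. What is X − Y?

Such sub-staircase sequences of length n are counted by C_n; here n = 12. So X = C_12 = 208012.
Binary trees (left/right distinguished) on n nodes are counted by C_n; here n = 8. So Y = C_8 = 1430.
X − Y = 208012 − 1430 = 206582.

206582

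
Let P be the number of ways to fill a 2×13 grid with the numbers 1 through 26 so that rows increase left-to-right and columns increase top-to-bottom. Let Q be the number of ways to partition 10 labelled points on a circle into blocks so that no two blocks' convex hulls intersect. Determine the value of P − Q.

726104

Standard Young tableaux of shape 2×n are counted by C_n; here n = 13. So P = C_13 = 742900.
The non-crossing partitions of [10] form a lattice of size C_10. So Q = C_10 = 16796.
P − Q = 742900 − 16796 = 726104.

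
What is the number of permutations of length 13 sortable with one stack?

By Knuth's characterisation, the stack-sortable permutations of length 13 are the 231-avoiders, numbering C_13.
C_13 = C_12 · 2(2·12+1)/(12+2) = 208012 · 50/14 = 742900.

742900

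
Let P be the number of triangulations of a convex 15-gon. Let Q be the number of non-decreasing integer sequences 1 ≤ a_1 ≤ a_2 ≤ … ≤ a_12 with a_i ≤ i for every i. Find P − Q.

The number of triangulations of a 15-gon is the Catalan number C_13 (index = sides − 2). So P = C_13 = 742900.
Such sub-staircase sequences of length n are counted by C_n; here n = 12. So Q = C_12 = 208012.
P − Q = 742900 − 208012 = 534888.

534888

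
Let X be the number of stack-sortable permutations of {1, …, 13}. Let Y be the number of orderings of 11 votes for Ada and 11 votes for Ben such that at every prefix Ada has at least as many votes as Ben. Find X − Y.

684114

By Knuth's characterisation, the stack-sortable permutations of length 13 are the 231-avoiders, numbering C_13. So X = C_13 = 742900.
Reading a vote for the leader as '(' and for the other as ')' turns such a sequence into a balanced string of 11 pairs, so the count is C_11. So Y = C_11 = 58786.
X − Y = 742900 − 58786 = 684114.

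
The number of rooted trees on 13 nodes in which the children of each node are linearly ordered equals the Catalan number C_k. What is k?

A rooted plane tree on 13 nodes has 12 edges, and such trees are counted by C_12.

12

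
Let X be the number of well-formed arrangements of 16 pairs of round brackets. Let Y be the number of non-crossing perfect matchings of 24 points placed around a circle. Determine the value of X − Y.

A balanced arrangement of 16 bracket pairs is a Dyck word of semilength 16, so the count is C_16. So X = C_16 = 35357670.
Pairing 24 circle points by 12 non-crossing chords gives C_12 matchings. So Y = C_12 = 208012.
X − Y = 35357670 − 208012 = 35149658.

35149658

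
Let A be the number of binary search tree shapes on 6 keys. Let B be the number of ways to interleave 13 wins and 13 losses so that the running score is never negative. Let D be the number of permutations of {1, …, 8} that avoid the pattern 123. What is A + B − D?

Rooted binary trees with 6 nodes (each child slot possibly empty) number C_6. So A = C_6 = 132.
Ballot sequences with n votes each where one side never trails are Dyck words, counted by C_n; here n = 13. So B = C_13 = 742900.
Permutations of [n] avoiding any single length-3 pattern are counted by C_n; here n = 8. So D = C_8 = 1430.
A + B − D = 132 + 742900 − 1430 = 741602.

741602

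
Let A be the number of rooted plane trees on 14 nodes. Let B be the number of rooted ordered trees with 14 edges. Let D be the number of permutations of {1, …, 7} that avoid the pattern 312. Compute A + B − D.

A rooted plane tree on 14 nodes has 13 edges, and such trees are counted by C_13. So A = C_13 = 742900.
Rooted ordered trees with n edges are counted by C_n; here n = 14. So B = C_14 = 2674440.
Permutations of [n] avoiding any single length-3 pattern are counted by C_n; here n = 7. So D = C_7 = 429.
A + B − D = 742900 + 2674440 − 429 = 3416911.

3416911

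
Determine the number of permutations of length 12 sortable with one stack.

Stack-sortable permutations are exactly the 231-avoiding ones, counted by C_n; here n = 12.
C_12 = C(24,12)/13 = 2704156/13 = 208012.

208012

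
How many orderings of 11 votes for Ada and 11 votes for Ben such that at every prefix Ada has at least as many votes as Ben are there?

Ballot sequences with n votes each where one side never trails are Dyck words, counted by C_n; here n = 11.
C_11 = C_10 · 2(2·10+1)/(10+2) = 16796 · 42/12 = 58786.

58786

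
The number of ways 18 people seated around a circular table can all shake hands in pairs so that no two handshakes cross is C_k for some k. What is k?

Non-crossing handshake pairings of 2n people are counted by C_n; 18 people gives n = 9.

9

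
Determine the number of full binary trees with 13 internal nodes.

742900

Full binary trees with n internal nodes are counted by C_n; here n = 13.
C_13 = C(26,13)/14 = 10400600/14 = 742900.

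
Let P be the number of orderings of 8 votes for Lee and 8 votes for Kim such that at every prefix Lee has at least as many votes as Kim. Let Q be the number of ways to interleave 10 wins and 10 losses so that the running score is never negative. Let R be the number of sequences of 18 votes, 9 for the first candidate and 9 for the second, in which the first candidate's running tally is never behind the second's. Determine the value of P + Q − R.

Reading a vote for the leader as '(' and for the other as ')' turns such a sequence into a balanced string of 8 pairs, so the count is C_8. So P = C_8 = 1430.
Ballot sequences with n votes each where one side never trails are Dyck words, counted by C_n; here n = 10. So Q = C_10 = 16796.
Ballot sequences with n votes each where one side never trails are Dyck words, counted by C_n; here n = 9. So R = C_9 = 4862.
P + Q − R = 1430 + 16796 − 4862 = 13364.

13364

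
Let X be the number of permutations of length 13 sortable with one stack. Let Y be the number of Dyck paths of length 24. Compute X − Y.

By Knuth's characterisation, the stack-sortable permutations of length 13 are the 231-avoiders, numbering C_13. So X = C_13 = 742900.
Paths of 12 up- and 12 down-steps that never dip below the axis are Dyck paths; their count is C_12. So Y = C_12 = 208012.
X − Y = 742900 − 208012 = 534888.

534888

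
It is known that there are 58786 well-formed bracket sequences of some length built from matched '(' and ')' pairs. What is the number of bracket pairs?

Balanced strings of n bracket-pairs are counted by C_n, and C_11 = 58786.

11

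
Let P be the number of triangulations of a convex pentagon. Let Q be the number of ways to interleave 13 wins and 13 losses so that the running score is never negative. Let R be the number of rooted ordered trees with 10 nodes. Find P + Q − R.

738043

A convex 5-gon is triangulated into 3 triangles, and the number of such triangulations is the Catalan number C_{5−2} = C_3. So P = C_3 = 5.
Reading a vote for the leader as '(' and for the other as ')' turns such a sequence into a balanced string of 13 pairs, so the count is C_13. So Q = C_13 = 742900.
Rooted ordered (plane) trees on m nodes have m−1 edges and are counted by C_{m−1}; m = 10 gives C_9. So R = C_9 = 4862.
P + Q − R = 5 + 742900 − 4862 = 738043.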